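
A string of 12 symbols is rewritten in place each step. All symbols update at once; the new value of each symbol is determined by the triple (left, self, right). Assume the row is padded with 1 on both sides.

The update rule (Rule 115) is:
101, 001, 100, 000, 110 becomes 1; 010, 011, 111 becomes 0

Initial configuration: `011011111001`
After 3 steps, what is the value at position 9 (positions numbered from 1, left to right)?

step 1: 101100001110
step 2: 110111110011
step 3: 011000011100
position 9 holds 1

1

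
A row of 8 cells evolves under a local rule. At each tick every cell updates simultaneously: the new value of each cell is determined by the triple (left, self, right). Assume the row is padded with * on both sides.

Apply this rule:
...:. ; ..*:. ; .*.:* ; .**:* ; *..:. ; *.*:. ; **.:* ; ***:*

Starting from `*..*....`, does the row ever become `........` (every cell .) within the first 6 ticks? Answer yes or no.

tick 1: *..*....  (fixed point — unchanged through tick 6)
tick 6 is *..*...., still not uniform .

no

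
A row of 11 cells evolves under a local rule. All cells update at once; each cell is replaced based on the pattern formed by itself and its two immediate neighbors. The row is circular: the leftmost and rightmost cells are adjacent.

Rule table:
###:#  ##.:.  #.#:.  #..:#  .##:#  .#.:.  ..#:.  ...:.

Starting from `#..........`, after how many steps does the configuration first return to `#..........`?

.#.........
..#........
...#.......
....#......
.....#.....
......#....
.......#...
........#..
.........#.
..........#
#..........

11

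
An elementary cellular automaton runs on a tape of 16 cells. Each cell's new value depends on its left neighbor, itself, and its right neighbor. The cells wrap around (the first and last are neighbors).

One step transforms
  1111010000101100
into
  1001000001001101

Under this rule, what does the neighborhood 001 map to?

At position 9 the neighborhood is 001; the next row has 1 there.

1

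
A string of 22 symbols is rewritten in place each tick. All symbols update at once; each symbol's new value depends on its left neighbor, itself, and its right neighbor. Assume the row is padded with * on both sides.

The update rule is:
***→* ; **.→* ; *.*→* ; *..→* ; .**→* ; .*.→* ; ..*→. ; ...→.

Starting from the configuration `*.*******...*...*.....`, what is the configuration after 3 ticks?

********************..

**********..**..**....
***********.***.***...
********************..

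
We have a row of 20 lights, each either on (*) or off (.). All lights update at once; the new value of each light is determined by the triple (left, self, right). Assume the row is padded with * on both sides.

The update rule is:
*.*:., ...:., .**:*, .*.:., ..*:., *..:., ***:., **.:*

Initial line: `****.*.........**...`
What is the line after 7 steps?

...............**...

...*...........**...
...............**...
...............**...  (fixed point — unchanged through step 7)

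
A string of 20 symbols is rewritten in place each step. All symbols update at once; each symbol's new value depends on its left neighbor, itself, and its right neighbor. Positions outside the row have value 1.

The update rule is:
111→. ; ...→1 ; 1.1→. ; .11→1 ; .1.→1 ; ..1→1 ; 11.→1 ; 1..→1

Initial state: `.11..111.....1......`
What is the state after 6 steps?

.11111.1111111111111
.1...1.1............
.11111.1111111111111  (repeats step 1; period 2)
step 6: .1...1.1............

.1...1.1............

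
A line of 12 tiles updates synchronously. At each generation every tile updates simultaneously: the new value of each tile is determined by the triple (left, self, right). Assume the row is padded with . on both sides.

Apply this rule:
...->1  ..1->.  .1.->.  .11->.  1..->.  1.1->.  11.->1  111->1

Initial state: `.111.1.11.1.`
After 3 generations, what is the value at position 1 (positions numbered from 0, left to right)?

.

..11....1...
1..1.11...11
......1.1..1
position 1 holds .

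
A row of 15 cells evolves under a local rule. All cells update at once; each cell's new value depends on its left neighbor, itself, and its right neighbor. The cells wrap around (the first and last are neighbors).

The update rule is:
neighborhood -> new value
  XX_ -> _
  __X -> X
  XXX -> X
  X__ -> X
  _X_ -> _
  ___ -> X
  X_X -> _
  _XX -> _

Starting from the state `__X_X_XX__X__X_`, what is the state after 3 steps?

___XXXX_XXXXXXX

XX______XX_XX_X
X_XXXXXX_______
___XXXX_XXXXXXX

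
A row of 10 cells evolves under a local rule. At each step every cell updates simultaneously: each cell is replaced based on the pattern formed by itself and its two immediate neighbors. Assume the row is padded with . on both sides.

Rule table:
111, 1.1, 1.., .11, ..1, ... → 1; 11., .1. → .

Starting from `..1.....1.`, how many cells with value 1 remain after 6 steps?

step 1: 11.11111.1
step 2: 1.11111.1.
step 3: .11111.1.1
step 4: 11111.1.1.
step 5: 1111.1.1.1
step 6: 111.1.1.1.
count of 1: 6

6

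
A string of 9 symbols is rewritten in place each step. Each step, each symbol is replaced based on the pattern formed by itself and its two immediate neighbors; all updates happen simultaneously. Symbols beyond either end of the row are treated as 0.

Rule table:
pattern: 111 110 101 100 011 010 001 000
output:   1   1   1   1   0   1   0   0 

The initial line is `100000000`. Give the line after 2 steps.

011000000

110000000
011000000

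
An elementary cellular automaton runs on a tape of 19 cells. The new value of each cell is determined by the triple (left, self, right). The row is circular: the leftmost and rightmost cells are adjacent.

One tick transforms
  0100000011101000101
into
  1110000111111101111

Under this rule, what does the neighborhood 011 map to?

At position 8 the neighborhood is 011; the next row has 1 there.

1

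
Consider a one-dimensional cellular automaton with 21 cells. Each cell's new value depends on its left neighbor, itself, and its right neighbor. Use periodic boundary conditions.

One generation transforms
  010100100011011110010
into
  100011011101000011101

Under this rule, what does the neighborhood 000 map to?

At position 8 the neighborhood is 000; the next row has 1 there.

1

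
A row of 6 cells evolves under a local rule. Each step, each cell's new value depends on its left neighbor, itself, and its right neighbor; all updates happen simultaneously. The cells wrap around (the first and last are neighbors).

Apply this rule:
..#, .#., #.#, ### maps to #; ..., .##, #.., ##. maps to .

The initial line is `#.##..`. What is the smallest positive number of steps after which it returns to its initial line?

12

##...#
#...#.
#..###
..#.##
.###..
#.#...
###..#
##..#.
...###
..#.#.
.####.
#.##..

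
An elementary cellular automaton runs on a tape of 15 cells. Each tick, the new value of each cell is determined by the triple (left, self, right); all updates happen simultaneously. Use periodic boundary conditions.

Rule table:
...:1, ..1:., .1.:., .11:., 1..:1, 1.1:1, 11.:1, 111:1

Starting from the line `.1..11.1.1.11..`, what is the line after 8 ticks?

..1..11.1.1.111
1..1..11.1.1.11
11..1..11.1.1.1
111..1..11.1.1.
.111..1..11.1.1
1.111..1..11.1.
.1.111..1..11.1
1.1.111..1..11.

1.1.111..1..11.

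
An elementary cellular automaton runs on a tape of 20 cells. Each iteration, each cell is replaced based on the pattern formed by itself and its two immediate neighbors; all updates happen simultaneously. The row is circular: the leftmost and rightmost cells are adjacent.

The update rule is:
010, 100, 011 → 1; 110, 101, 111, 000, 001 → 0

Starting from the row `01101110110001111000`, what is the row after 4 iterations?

01101010101101010101

01001000101001000100
01101100101101100110
01001010101001010101
01101010101101010101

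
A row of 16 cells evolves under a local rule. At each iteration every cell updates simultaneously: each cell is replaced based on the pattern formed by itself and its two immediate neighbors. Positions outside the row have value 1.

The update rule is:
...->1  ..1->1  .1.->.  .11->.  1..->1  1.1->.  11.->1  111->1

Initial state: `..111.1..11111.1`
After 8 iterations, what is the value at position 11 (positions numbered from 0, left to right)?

iteration 1: 11.11..11.1111..
iteration 2: 11..111.1..11111
iteration 3: 1111.11..11.1111
iteration 4: 1111..111.1..111
iteration 5: 111111.11..11.11
iteration 6: 111111..111.1..1
iteration 7: 11111111.11..11.
iteration 8: 11111111..111.1.
position 11 holds 1

1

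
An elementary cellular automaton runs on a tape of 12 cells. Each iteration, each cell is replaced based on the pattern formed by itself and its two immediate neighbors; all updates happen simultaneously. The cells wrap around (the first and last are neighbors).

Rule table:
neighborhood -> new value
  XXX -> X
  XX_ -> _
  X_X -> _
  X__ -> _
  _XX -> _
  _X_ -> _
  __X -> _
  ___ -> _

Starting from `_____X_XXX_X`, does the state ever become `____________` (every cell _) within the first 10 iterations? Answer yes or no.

________X___
____________
all cells are _ at iteration 2

yes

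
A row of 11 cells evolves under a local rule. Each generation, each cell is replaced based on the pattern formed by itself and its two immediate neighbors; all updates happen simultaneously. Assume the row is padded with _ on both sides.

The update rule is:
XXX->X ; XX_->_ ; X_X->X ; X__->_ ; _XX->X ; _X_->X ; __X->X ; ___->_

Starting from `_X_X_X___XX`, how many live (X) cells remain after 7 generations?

generation 1: XXXXXX__XX_
generation 2: XXXXX__XX__
generation 3: XXXX__XX___
generation 4: XXX__XX____
generation 5: XX__XX_____
generation 6: X__XX______
generation 7: X_XX_______
count of X: 3

3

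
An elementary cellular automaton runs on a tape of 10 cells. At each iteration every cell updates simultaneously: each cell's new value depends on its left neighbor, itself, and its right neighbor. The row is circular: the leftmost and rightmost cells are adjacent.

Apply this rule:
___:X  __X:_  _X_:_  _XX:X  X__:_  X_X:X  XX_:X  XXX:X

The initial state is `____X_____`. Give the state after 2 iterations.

XXX_X_XXXX

XXX___XXXX
XXX_X_XXXX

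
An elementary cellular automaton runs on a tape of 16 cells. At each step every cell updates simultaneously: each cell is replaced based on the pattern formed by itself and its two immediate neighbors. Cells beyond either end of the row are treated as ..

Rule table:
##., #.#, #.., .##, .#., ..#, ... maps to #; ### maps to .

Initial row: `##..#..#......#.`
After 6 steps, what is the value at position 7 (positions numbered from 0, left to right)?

################
#..............#
################  (repeats step 1; period 2)
step 6: #..............#
position 7 holds .

.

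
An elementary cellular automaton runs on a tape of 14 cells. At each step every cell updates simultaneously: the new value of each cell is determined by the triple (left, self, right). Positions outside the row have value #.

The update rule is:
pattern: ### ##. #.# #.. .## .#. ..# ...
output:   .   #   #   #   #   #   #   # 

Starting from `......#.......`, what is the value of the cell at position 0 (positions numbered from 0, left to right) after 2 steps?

##############
..............
position 0 holds .

.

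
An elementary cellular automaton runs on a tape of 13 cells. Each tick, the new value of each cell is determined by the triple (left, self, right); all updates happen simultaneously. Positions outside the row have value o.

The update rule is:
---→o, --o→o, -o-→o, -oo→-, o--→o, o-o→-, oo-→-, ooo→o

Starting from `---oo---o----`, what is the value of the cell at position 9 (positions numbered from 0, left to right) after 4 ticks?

o

ooo--oooooooo
oo-oo-ooooooo
o------oooooo
-oooooo-ooooo
position 9 holds o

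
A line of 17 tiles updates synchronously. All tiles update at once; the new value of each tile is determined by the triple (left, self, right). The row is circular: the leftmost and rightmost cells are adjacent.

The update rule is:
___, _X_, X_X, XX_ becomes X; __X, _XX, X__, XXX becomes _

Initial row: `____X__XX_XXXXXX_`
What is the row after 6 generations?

XXX_X___XX_____X_
__XXX_X__X_XXX_XX
____XXX__XX__XX_X
_XX___X___X___XXX
X_X_X_X_X_X_X___X
XXXXXXXXXXXXX_X__

XXXXXXXXXXXXX_X__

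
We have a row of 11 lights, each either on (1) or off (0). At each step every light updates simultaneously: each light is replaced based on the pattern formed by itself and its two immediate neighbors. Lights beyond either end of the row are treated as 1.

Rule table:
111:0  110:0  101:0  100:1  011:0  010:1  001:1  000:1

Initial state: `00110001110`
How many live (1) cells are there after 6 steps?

6

11001110000
00110001111
11001110000  (repeats step 1; period 2)
step 6: 00110001111
count of 1: 6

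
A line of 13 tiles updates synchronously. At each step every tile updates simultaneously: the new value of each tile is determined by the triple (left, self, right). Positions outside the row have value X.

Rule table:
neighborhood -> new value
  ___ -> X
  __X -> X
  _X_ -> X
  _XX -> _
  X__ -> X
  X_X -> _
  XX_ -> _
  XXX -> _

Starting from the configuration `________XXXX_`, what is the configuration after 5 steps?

XXXXXXXX_____

XXXXXXXX_____
________XXXXX
XXXXXXXX_____  (repeats step 1; period 2)
step 5: XXXXXXXX_____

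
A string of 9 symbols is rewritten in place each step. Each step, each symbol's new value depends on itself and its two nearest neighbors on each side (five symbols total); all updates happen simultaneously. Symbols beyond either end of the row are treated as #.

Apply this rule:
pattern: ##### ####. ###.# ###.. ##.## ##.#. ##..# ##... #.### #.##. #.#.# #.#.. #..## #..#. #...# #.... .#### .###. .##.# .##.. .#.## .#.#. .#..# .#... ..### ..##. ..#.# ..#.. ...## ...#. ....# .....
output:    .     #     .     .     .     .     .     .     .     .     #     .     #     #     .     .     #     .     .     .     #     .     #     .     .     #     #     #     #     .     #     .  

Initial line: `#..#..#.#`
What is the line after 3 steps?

..######.
.#.#..#..
.#..#####

.#..#####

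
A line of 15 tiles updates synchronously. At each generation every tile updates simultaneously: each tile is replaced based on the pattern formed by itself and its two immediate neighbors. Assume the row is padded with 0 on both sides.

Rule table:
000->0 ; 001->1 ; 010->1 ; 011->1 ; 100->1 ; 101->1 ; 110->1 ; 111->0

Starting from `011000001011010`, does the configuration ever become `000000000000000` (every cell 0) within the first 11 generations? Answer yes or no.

generation 1: 111100011111111
generation 2: 100110110000001
generation 3: 111111111000011
generation 4: 100000001100111
generation 5: 110000011111101
generation 6: 111000110000111
generation 7: 101101111001101
generation 8: 111111001111111
generation 9: 100001111000001
generation 10: 110011001100011
generation 11: 111111111110111
generation 11 is 111111111110111, still not uniform 0

no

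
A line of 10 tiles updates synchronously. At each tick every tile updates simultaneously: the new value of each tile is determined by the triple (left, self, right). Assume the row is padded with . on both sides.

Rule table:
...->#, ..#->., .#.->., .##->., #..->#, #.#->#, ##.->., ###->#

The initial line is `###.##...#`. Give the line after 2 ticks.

..#.#...##

.#.#..##..
..#.#...##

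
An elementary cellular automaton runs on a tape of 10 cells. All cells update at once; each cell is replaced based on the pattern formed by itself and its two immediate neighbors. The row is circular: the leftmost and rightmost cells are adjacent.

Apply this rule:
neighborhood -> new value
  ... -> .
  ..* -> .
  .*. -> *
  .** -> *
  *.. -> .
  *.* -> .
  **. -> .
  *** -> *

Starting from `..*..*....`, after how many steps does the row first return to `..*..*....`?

1

step 1: ..*..*....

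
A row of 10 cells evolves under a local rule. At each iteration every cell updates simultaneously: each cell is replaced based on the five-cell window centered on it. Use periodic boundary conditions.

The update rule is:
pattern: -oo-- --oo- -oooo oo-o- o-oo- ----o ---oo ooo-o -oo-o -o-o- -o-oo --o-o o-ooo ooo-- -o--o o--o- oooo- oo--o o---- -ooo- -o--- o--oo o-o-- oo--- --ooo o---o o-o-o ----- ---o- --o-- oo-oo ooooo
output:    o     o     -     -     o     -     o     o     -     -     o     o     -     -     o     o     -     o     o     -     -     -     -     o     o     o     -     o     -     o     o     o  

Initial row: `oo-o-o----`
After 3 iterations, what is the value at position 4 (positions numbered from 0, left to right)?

o------o-o
ooooo--ooo
ooo--o-o-o
position 4 holds -

-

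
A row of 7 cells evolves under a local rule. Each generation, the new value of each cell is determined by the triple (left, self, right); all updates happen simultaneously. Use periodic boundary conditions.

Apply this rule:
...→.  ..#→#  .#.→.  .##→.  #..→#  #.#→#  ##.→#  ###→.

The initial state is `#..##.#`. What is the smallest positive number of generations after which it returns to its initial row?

generation 1: ###.##.
generation 2: ..##.##
generation 3: ##.##.#
generation 4: .##.##.
generation 5: #.##.##
generation 6: ##.##..
generation 7: .##.###
generation 8: #.##..#
generation 9: ##.###.
generation 10: .##..##
generation 11: #.###.#
generation 12: ##..##.
generation 13: .###.##
generation 14: #..##.#

14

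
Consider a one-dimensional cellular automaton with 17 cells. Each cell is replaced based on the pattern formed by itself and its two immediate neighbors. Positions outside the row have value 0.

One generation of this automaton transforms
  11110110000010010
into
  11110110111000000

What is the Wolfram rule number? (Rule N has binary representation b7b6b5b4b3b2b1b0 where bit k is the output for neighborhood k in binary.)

201

position 1: 111 → 1  (bit 7 = 1)
position 3: 110 → 1  (bit 6 = 1)
position 4: 101 → 0  (bit 5 = 0)
position 7: 100 → 0  (bit 4 = 0)
position 0: 011 → 1  (bit 3 = 1)
position 12: 010 → 0  (bit 2 = 0)
position 11: 001 → 0  (bit 1 = 0)
position 8: 000 → 1  (bit 0 = 1)
bits b7..b0 = 11001001 = 201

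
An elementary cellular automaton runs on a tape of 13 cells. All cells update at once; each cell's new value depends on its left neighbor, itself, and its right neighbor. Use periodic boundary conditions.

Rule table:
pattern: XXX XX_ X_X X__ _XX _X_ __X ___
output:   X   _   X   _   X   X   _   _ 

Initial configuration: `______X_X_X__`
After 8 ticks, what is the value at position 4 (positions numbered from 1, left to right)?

_

______XXXXX__
______XXXX___
______XXX____
______XX_____
______X______
______X______  (fixed point — unchanged through tick 8)
position 4 holds _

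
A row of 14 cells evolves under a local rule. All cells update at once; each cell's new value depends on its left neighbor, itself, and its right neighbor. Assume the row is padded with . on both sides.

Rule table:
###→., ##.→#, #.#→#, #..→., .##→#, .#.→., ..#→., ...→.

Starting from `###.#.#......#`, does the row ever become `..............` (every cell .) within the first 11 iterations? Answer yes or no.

#.##.#........
.####.........
.#..#.........
..............
all cells are . at iteration 4

yes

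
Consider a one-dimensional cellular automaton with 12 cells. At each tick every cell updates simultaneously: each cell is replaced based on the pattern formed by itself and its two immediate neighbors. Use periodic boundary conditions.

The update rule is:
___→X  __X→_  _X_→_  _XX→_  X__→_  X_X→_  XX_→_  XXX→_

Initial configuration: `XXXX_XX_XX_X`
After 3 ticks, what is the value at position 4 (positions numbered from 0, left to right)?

____________
XXXXXXXXXXXX
____________
position 4 holds _

_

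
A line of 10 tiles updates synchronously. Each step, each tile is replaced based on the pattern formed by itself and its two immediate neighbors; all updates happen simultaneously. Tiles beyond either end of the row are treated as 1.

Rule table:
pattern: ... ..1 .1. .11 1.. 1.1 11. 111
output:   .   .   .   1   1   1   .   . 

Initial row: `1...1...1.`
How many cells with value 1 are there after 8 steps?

6

.1...1...1
1.1...1..1
.1.1...1.1
1.1.1...11
.1.1.1..1.
1.1.1.1..1
.1.1.1.1.1
1.1.1.1.11
count of 1: 6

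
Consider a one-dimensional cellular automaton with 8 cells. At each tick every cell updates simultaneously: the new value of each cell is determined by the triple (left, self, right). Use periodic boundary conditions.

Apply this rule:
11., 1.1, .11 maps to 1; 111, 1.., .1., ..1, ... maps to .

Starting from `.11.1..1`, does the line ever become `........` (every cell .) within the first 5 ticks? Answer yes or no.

1111....
1..1....
........
all cells are . at tick 3

yes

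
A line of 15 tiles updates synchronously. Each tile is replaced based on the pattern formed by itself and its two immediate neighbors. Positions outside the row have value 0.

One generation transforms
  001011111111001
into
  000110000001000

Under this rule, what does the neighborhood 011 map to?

At position 4 the neighborhood is 011; the next row has 1 there.

1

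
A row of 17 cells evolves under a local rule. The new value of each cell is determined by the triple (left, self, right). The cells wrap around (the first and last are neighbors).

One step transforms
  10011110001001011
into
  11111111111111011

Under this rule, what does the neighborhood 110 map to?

1

At position 0 the neighborhood is 110; the next row has 1 there.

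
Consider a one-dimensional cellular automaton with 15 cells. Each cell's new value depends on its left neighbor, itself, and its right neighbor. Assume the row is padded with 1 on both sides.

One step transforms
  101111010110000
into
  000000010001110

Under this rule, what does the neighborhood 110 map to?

0

At position 0 the neighborhood is 110; the next row has 0 there.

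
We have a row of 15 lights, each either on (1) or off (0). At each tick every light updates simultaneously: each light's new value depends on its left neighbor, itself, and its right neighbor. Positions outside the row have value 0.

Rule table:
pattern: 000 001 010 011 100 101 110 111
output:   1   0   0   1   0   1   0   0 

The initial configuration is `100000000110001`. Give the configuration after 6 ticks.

001111110100100
101000001000001
010011100011100
000010001010001
111000100100100
100010000000001

100010000000001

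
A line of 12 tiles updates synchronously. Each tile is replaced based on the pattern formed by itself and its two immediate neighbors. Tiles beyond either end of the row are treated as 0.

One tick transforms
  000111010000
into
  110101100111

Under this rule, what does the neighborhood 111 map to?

0

At position 4 the neighborhood is 111; the next row has 0 there.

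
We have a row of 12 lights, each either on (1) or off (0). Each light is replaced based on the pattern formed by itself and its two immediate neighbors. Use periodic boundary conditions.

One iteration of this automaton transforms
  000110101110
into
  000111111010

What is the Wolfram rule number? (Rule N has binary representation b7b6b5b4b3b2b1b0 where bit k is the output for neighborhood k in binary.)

position 9: 111 → 0  (bit 7 = 0)
position 4: 110 → 1  (bit 6 = 1)
position 5: 101 → 1  (bit 5 = 1)
position 11: 100 → 0  (bit 4 = 0)
position 3: 011 → 1  (bit 3 = 1)
position 6: 010 → 1  (bit 2 = 1)
position 2: 001 → 0  (bit 1 = 0)
position 0: 000 → 0  (bit 0 = 0)
bits b7..b0 = 01101100 = 108

108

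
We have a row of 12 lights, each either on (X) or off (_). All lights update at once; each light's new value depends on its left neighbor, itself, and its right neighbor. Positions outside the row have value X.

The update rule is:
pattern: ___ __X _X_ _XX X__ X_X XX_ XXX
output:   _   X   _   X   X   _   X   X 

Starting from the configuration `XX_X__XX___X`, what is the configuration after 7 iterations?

XXXXXXXXX_XX

XX__XXXXX_XX
XXXXXXXXX_XX
XXXXXXXXX_XX  (fixed point — unchanged through iteration 7)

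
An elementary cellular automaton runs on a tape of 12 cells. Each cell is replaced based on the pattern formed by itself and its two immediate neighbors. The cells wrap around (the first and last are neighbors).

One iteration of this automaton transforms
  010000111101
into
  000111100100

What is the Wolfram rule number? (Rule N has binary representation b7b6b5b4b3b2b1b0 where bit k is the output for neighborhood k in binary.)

position 7: 111 → 0  (bit 7 = 0)
position 9: 110 → 1  (bit 6 = 1)
position 0: 101 → 0  (bit 5 = 0)
position 2: 100 → 0  (bit 4 = 0)
position 6: 011 → 1  (bit 3 = 1)
position 1: 010 → 0  (bit 2 = 0)
position 5: 001 → 1  (bit 1 = 1)
position 3: 000 → 1  (bit 0 = 1)
bits b7..b0 = 01001011 = 75

75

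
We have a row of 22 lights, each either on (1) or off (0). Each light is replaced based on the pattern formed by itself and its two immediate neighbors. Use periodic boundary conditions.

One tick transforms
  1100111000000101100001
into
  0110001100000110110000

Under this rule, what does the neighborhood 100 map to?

1

At position 2 the neighborhood is 100; the next row has 1 there.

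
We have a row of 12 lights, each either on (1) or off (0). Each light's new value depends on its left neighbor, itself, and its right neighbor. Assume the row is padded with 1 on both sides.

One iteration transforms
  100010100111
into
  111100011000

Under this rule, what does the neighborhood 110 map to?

1

At position 0 the neighborhood is 110; the next row has 1 there.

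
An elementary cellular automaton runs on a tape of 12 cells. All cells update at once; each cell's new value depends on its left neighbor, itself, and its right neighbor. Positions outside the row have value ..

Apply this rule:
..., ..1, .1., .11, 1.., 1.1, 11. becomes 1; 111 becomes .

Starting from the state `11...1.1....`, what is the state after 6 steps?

1..........1

111111111111
1..........1
111111111111  (repeats step 1; period 2)
step 6: 1..........1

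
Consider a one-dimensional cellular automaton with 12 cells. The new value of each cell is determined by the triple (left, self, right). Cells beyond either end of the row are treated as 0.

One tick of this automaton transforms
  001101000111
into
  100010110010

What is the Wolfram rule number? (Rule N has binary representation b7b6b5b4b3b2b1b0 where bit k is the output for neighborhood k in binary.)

177

position 10: 111 → 1  (bit 7 = 1)
position 3: 110 → 0  (bit 6 = 0)
position 4: 101 → 1  (bit 5 = 1)
position 6: 100 → 1  (bit 4 = 1)
position 2: 011 → 0  (bit 3 = 0)
position 5: 010 → 0  (bit 2 = 0)
position 1: 001 → 0  (bit 1 = 0)
position 0: 000 → 1  (bit 0 = 1)
bits b7..b0 = 10110001 = 177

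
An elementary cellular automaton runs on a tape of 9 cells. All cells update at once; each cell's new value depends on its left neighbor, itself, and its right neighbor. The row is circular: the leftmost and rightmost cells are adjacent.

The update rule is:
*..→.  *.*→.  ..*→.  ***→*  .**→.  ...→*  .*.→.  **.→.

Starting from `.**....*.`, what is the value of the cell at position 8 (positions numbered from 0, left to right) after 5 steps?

step 1: ....**...
step 2: ***....**
step 3: **..**..*
step 4: *........
step 5: ..******.
position 8 holds .

.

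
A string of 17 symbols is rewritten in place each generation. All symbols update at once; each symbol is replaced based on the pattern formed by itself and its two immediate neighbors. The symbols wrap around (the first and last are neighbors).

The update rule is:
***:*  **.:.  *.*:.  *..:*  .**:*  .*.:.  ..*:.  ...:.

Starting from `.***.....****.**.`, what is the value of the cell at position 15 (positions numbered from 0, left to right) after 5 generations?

*

.**.*....***..*.*
.*...*...**.*....
..*...*..*...*...
...*...*..*...*..
....*...*..*...*.
position 15 holds *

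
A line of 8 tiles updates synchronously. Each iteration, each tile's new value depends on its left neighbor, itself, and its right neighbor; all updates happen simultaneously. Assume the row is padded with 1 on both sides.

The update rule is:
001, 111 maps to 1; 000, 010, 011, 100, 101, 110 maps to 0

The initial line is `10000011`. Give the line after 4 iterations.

00000101
00001000
00010001
00100010

00100010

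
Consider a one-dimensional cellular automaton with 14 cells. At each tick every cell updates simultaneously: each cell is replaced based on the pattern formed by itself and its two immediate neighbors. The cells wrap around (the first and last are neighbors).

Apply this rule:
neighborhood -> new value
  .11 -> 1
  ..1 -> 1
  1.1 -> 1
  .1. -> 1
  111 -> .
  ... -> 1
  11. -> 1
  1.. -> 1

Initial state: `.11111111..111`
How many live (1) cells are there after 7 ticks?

7

tick 1: 11......1111.1
tick 2: .11111111..111  (repeats tick 0; period 2)
tick 7: 11......1111.1
count of 1: 7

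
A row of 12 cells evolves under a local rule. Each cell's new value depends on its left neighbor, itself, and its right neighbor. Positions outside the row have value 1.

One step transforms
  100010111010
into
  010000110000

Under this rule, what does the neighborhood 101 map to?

At position 5 the neighborhood is 101; the next row has 0 there.

0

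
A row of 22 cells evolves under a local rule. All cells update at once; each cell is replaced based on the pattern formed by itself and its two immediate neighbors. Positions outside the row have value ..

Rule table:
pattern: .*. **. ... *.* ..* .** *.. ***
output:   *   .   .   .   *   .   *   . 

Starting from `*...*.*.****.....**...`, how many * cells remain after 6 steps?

**.**.*.....*...*..*..
......**...***.******.
.....*..*.*..........*
....*****.**........**
...*........*......*..
..***......***....***.
count of *: 9

9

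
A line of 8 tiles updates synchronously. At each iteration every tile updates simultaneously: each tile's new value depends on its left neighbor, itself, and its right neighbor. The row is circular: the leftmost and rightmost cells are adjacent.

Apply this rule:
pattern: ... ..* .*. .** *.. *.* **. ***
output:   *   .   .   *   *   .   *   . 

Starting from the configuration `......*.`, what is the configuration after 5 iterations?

iteration 1: *****..*
iteration 2: ....**.*
iteration 3: ***.**..
iteration 4: *.*.***.
iteration 5: ....*.*.

....*.*.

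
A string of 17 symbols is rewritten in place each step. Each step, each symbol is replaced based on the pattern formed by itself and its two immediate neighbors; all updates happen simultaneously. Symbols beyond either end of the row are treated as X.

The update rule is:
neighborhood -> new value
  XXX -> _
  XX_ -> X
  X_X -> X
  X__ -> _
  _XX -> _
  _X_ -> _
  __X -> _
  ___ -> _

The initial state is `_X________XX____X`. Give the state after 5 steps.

step 1: X__________X_____
step 2: X________________
step 3: X________________  (fixed point — unchanged through step 5)

X________________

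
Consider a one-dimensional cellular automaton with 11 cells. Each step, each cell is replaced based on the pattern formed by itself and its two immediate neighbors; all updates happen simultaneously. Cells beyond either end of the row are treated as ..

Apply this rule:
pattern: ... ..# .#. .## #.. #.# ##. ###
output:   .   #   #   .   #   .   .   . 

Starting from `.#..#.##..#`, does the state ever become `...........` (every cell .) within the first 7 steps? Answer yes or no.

#####...###
.....#.#...
....##.##..
...#.....#.
..###...###
.#...#.#...
###.##.##..
step 7 is ###.##.##.., still not uniform .

no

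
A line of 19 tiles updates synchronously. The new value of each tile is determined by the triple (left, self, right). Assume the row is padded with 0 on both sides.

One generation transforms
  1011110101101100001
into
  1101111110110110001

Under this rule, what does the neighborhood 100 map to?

At position 14 the neighborhood is 100; the next row has 1 there.

1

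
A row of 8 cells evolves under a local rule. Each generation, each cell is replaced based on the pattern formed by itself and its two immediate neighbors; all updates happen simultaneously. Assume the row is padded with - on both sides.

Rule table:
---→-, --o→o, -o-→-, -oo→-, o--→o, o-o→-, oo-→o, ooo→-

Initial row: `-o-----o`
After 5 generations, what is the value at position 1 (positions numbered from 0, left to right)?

generation 1: o-o---o-
generation 2: ---o-o-o
generation 3: --o-----
generation 4: -o-o----
generation 5: o---o---
position 1 holds -

-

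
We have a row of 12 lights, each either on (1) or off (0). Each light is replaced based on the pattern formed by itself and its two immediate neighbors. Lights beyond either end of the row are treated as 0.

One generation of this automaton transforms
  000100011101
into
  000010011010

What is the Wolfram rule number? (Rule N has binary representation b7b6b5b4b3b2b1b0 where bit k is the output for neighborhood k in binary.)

position 8: 111 → 1  (bit 7 = 1)
position 9: 110 → 0  (bit 6 = 0)
position 10: 101 → 1  (bit 5 = 1)
position 4: 100 → 1  (bit 4 = 1)
position 7: 011 → 1  (bit 3 = 1)
position 3: 010 → 0  (bit 2 = 0)
position 2: 001 → 0  (bit 1 = 0)
position 0: 000 → 0  (bit 0 = 0)
bits b7..b0 = 10111000 = 184

184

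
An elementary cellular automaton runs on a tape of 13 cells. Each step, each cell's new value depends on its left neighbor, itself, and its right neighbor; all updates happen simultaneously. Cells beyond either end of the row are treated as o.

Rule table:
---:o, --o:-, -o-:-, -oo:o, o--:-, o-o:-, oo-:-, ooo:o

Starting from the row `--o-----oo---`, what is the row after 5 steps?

-ooooo-ooo---

----ooo-o--o-
-oo-oo-------
-o--o--ooooo-
-------oooo--
-ooooo-ooo---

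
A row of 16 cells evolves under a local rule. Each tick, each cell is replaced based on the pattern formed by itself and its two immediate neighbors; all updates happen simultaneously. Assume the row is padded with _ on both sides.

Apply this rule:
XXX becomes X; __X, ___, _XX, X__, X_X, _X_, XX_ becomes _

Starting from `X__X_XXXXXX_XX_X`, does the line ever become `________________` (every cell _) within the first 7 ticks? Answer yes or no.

______XXXX______
_______XX_______
________________
all cells are _ at tick 3

yes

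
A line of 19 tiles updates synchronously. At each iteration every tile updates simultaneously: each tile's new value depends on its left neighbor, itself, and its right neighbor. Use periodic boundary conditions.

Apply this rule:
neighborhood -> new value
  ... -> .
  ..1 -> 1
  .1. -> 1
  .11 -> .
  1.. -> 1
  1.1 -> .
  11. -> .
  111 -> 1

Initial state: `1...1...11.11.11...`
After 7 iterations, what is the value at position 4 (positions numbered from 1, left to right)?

.

11.111.1........1.1
1...1..11......11..
11.1111..1....1..11
1...11.1111..1111.1
.1.1....11.11.11...
11.11..1........1..
.....1111......1111
position 4 holds .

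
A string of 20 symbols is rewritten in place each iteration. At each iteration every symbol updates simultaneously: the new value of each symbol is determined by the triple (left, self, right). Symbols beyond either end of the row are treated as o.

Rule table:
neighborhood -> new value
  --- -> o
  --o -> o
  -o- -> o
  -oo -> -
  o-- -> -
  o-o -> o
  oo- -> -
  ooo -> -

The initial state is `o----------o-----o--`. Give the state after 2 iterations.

-o----------o-----o-

--oooooooooo-ooooo-o
-o----------o-----o-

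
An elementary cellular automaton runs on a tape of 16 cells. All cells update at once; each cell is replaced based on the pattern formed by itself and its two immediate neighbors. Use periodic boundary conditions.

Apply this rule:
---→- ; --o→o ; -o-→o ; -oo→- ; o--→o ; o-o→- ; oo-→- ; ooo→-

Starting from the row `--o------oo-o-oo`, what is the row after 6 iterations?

oooo----o---o---
----o--ooo-ooo-o
o--oooo--------o
-oo----o------o-
o--o--ooo----ooo
-ooooo---o--o---

-ooooo---o--o---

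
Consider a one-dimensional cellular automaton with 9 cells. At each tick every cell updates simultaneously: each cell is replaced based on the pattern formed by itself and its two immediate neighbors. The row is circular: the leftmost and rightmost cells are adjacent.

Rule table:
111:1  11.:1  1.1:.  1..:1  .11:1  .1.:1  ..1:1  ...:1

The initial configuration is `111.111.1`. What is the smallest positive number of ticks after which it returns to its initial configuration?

111.111.1

1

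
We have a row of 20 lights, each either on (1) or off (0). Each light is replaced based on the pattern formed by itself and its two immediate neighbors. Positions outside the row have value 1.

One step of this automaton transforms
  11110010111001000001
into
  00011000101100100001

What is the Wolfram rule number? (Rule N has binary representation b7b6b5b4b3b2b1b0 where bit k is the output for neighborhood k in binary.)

position 0: 111 → 0  (bit 7 = 0)
position 3: 110 → 1  (bit 6 = 1)
position 7: 101 → 0  (bit 5 = 0)
position 4: 100 → 1  (bit 4 = 1)
position 8: 011 → 1  (bit 3 = 1)
position 6: 010 → 0  (bit 2 = 0)
position 5: 001 → 0  (bit 1 = 0)
position 15: 000 → 0  (bit 0 = 0)
bits b7..b0 = 01011000 = 88

88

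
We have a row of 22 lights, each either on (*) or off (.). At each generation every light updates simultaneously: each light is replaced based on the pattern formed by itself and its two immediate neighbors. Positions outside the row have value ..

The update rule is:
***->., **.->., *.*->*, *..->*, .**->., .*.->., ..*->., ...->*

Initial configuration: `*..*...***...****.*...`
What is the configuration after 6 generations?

*...***...****..*.....

.*..**....**.....*.***
..*...***...****..*...
*..**....**.....*..***
.*...***...****..*....
..**....**.....*..****
*...***...****..*.....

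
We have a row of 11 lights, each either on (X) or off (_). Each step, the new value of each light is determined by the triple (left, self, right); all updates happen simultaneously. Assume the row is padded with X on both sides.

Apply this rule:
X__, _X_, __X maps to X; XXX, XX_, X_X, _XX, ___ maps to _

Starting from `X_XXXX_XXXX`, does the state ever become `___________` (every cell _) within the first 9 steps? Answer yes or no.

yes

___________
all cells are _ at step 1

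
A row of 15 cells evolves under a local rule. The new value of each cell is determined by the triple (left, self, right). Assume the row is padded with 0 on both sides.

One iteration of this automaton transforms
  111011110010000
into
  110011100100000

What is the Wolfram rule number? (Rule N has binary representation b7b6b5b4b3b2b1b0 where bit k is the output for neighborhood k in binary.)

position 1: 111 → 1  (bit 7 = 1)
position 2: 110 → 0  (bit 6 = 0)
position 3: 101 → 0  (bit 5 = 0)
position 8: 100 → 0  (bit 4 = 0)
position 0: 011 → 1  (bit 3 = 1)
position 10: 010 → 0  (bit 2 = 0)
position 9: 001 → 1  (bit 1 = 1)
position 12: 000 → 0  (bit 0 = 0)
bits b7..b0 = 10001010 = 138

138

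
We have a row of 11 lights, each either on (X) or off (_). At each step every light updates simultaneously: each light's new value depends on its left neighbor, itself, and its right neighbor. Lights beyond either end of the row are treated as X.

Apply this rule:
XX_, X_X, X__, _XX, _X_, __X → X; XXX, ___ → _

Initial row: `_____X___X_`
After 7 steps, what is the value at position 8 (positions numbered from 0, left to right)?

X

X___XXX_XXX
XX_XX_XXX__
_XXXXXX_XXX
XX____XXX__
_XX__XX_XXX
XXXXXXXXX__
________XXX
position 8 holds X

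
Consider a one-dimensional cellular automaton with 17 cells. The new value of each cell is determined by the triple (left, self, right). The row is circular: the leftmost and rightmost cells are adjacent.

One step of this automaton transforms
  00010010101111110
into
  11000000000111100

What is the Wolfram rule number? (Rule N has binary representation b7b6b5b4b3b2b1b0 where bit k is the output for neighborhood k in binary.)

position 11: 111 → 1  (bit 7 = 1)
position 15: 110 → 0  (bit 6 = 0)
position 7: 101 → 0  (bit 5 = 0)
position 4: 100 → 0  (bit 4 = 0)
position 10: 011 → 0  (bit 3 = 0)
position 3: 010 → 0  (bit 2 = 0)
position 2: 001 → 0  (bit 1 = 0)
position 0: 000 → 1  (bit 0 = 1)
bits b7..b0 = 10000001 = 129

129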